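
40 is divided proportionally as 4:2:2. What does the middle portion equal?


Ratio = 4:2:2
Total parts = 4 + 2 + 2 = 8
Value per part = 40 / 8 = 5
First share = 4 * 5 = 20
Middle share = 2 * 5 = 10
Third share = 2 * 5 = 10

10


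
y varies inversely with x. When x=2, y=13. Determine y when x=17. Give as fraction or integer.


Inverse proportion: y = k/x
Find k: k = 2 * 13 = 26
Compute y at x=17: y = 26/17
y = 26/17

26/17


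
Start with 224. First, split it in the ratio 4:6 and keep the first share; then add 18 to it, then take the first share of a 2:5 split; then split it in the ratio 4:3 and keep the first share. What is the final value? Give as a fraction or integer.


Start with 224.
Step 1: Split 4:6, first share = 224 * 4/10 = 448/5
Step 2: Add 18: 448/5+18=538/5; split 2:5 first = 538/5*2/7 = 1076/35
Step 3: Split 4:3, first share = 1076/35 * 4/7 = 4304/245
Final result = 4304/245

4304/245


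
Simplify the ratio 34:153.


Find GCD(34, 153)
GCD = 17
Divide both by 17: 34/17 = 2, 153/17 = 9
Simplified ratio = 2:9

2:9


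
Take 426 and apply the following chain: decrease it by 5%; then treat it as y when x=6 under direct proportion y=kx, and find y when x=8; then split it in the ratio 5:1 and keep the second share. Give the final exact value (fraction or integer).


Start with 426.
Step 1: Decrease by 5%: 426 * 95/100 = 4047/10
Step 2: Direct prop: k = (4047/10)/6; new y = k*8 = 4047/10*8/6 = 2698/5
Step 3: Split 5:1, second share = 2698/5 * 1/6 = 1349/15
Final result = 1349/15

1349/15


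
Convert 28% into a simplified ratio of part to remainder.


Part = 28%, Remainder = 72%
Ratio = 28:72
GCD(28, 72) = 4
Simplify: 7:18 = 7:18

7:18


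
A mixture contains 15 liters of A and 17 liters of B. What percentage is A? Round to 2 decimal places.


Volume of A = 15 L
Volume of B = 17 L
Total volume = 15 + 17 = 32 L
Percentage of A = (15/32) * 100
= 46.88%

46.88


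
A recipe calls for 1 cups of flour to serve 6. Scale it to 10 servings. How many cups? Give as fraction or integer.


Original: 1 cups for 6 servings
Target servings = 10
Scaling factor = 10/6
New amount = 1 * 10/6
= 10/6
= 5/3 cups

5/3


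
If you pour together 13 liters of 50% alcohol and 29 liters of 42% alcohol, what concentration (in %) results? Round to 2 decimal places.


Solute in mixture 1 = 50% of 13 L = 13*50/100 = 13/2 L
Solute in mixture 2 = 42% of 29 L = 29*42/100 = 609/50 L
Total solute = 13/2 + 609/50 = 467/25 L
Total volume = 13 + 29 = 42 L
Final concentration = 467/25/42 * 100 = 44.48%

44.48


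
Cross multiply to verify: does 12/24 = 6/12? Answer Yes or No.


Cross multiply to check 12/24 = 6/12
Left cross product: 12 * 12 = 144
Right cross product: 24 * 6 = 144
144 = 144
Equal, so proportions match => Yes

Yes


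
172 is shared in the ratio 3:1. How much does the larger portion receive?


Total parts = 3 + 1 = 4
Value per part = 172 / 4 = 43
First share = 3 * 43 = 129
Second share = 1 * 43 = 43
Larger share = 129

129


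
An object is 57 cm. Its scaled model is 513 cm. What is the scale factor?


Original length = 57 cm
Scaled length = 513 cm
Scale factor = 513 / 57
= 9

9


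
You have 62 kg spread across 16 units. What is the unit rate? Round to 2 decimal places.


Total kg = 62
Number of units = 16
Unit rate = 62 / 16
= 3.88 kg per unit

3.88


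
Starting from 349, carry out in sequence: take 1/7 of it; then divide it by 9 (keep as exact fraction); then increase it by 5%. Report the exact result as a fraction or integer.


Start with 349.
Step 1: Take 1/7: 349 * 1/7 = 349/7
Step 2: Divide by 9: 349/7 / 9 = 349/63
Step 3: Increase by 5%: 349/63 * 105/100 = 349/60
Final result = 349/60

349/60


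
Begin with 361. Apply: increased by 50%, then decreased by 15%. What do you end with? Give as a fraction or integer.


Start: 361
Step 1: increase by 50% => multiply by 150/100
  361 * 150/100 = 1083/2
Step 2: decrease by 15% => multiply by 85/100
  1083/2 * 85/100 = 18411/40
Final value = 18411/40

18411/40


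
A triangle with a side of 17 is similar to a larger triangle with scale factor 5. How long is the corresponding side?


Similar triangles have proportional sides
Scale factor = 5
Smaller side = 17
Corresponding larger side = 17 * 5
= 85

85


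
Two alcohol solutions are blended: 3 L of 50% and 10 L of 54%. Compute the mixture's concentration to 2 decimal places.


Solute in mixture 1 = 50% of 3 L = 3*50/100 = 3/2 L
Solute in mixture 2 = 54% of 10 L = 10*54/100 = 27/5 L
Total solute = 3/2 + 27/5 = 69/10 L
Total volume = 3 + 10 = 13 L
Final concentration = 69/10/13 * 100 = 53.08%

53.08


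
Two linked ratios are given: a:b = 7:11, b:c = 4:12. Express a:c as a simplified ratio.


Given a:b = 7:11 and b:c = 4:12
Make b consistent. Multiply first ratio by 4: a:b = 28:44
Multiply second ratio by 11: b:c = 44:132
Now b = 44 in both, so a:b:c = 28:44:132
Therefore a:c = 28:132
Simplify by GCD: a:c = 7:33

7:33


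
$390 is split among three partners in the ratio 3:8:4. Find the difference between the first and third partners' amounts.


Total parts = 3 + 8 + 4 = 15
Value per part = 390 / 15 = 26
Shares: 3*26=78, 8*26=208, 4*26=104
First share = 78, third share = 104
Difference = |78 - 104| = 26

26


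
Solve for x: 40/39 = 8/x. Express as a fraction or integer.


Setting up: 40/39 = 8/x
Cross multiply: 40 * x = 39 * 8
40x = 312
x = 312/40
x = 39/5

39/5


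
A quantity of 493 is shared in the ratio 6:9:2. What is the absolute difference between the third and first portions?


Total parts = 6 + 9 + 2 = 17
Value per part = 493 / 17 = 29
Shares: 6*29=174, 9*29=261, 2*29=58
Third share = 58, first share = 174
Difference = |58 - 174| = 116

116


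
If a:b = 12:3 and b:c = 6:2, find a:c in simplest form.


Given a:b = 12:3 and b:c = 6:2
Make b consistent. Multiply first ratio by 6: a:b = 72:18
Multiply second ratio by 3: b:c = 18:6
Now b = 18 in both, so a:b:c = 72:18:6
Therefore a:c = 72:6
Simplify by GCD: a:c = 12:1

12:1


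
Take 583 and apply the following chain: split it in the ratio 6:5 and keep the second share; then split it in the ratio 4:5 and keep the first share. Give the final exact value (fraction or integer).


Start with 583.
Step 1: Split 6:5, second share = 583 * 5/11 = 265
Step 2: Split 4:5, first share = 265 * 4/9 = 1060/9
Final result = 1060/9

1060/9


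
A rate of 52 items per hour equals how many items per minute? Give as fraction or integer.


Converting from per hour to per minute
Rate = 52 items per hour
Divide by 60: 52/60
= 13/15 items per minute

13/15


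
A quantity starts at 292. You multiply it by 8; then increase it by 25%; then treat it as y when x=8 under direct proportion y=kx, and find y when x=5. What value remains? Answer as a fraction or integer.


Start with 292.
Step 1: Multiply by 8: 292 * 8 = 2336
Step 2: Increase by 25%: 2336 * 125/100 = 2920
Step 3: Direct prop: k = (2920)/8; new y = k*5 = 2920*5/8 = 1825
Final result = 1825

1825


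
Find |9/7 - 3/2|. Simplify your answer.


Simplify: 9/7 = 9/7 and 3/2 = 3/2
Find common denominator: LCD = 14
Convert: 18/14 and 21/14
Difference = |18 - 21|/14 = 3/14
Simplified = 3/14

3/14


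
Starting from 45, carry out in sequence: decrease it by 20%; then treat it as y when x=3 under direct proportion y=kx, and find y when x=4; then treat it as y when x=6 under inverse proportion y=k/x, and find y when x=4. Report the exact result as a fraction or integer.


Start with 45.
Step 1: Decrease by 20%: 45 * 80/100 = 36
Step 2: Direct prop: k = (36)/3; new y = k*4 = 36*4/3 = 48
Step 3: Inverse prop: k = (48)*6; new y = k/4 = 48*6/4 = 72
Final result = 72

72


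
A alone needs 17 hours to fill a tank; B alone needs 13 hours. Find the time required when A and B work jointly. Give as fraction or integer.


Rate of A = 1/17 job per hour
Rate of B = 1/13 job per hour
Combined rate = 1/17 + 1/13
Find common denominator: (13 + 17)/(17*13) = 30/221
Combined rate = 30/221 job per hour
Time together = 1 / (30/221) = 221/30 hours

221/30


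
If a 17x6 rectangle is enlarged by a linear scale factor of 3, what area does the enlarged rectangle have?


Original dimensions: 17 x 6
Enlargement factor = 3
New width = 17 * 3 = 51
New height = 6 * 3 = 18
New area = 51 * 18 = 918

918


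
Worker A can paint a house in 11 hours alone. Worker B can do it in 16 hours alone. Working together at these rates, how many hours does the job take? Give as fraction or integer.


Rate of A = 1/11 job per hour
Rate of B = 1/16 job per hour
Combined rate = 1/11 + 1/16
Find common denominator: (16 + 11)/(11*16) = 27/176
Combined rate = 27/176 job per hour
Time together = 1 / (27/176) = 176/27 hours

176/27


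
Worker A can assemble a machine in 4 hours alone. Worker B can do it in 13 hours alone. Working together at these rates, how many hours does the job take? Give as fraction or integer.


Rate of A = 1/4 job per hour
Rate of B = 1/13 job per hour
Combined rate = 1/4 + 1/13
Find common denominator: (13 + 4)/(4*13) = 17/52
Combined rate = 17/52 job per hour
Time together = 1 / (17/52) = 52/17 hours

52/17


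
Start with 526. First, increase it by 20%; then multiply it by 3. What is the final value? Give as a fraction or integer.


Start with 526.
Step 1: Increase by 20%: 526 * 120/100 = 3156/5
Step 2: Multiply by 3: 3156/5 * 3 = 9468/5
Final result = 9468/5

9468/5


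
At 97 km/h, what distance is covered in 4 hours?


Using distance = speed * time
Speed = 97 km/h
Time = 4 hours
Distance = 97 * 4
= 388 km

388


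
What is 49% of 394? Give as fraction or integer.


Compute 49% of 394
Convert percentage: 49% = 49/100
Multiply: 394 * 49/100
= 19306/100
= 9653/50

9653/50


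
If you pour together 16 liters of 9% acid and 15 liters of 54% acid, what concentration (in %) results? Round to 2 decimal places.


Solute in mixture 1 = 9% of 16 L = 16*9/100 = 36/25 L
Solute in mixture 2 = 54% of 15 L = 15*54/100 = 81/10 L
Total solute = 36/25 + 81/10 = 477/50 L
Total volume = 16 + 15 = 31 L
Final concentration = 477/50/31 * 100 = 30.77%

30.77


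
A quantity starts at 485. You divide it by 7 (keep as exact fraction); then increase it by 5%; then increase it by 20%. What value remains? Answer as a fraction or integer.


Start with 485.
Step 1: Divide by 7: 485 / 7 = 485/7
Step 2: Increase by 5%: 485/7 * 105/100 = 291/4
Step 3: Increase by 20%: 291/4 * 120/100 = 873/10
Final result = 873/10

873/10


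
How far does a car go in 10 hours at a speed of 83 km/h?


Using distance = speed * time
Speed = 83 km/h
Time = 10 hours
Distance = 83 * 10
= 830 km

830


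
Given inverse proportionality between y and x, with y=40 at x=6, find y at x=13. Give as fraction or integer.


Inverse proportion: y = k/x
Find k: k = 6 * 40 = 240
Compute y at x=13: y = 240/13
y = 240/13

240/13


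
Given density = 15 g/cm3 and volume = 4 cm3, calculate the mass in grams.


Using mass = density * volume
Density = 15 g/cm3
Volume = 4 cm3
Mass = 15 * 4
= 60 g

60


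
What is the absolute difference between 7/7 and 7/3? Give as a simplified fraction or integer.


Simplify: 7/7 = 1 and 7/3 = 7/3
Find common denominator: LCD = 3
Convert: 3/3 and 7/3
Difference = |3 - 7|/3 = 4/3
Simplified = 4/3

4/3


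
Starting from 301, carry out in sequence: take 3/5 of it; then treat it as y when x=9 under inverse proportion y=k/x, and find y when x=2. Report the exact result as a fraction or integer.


Start with 301.
Step 1: Take 3/5: 301 * 3/5 = 903/5
Step 2: Inverse prop: k = (903/5)*9; new y = k/2 = 903/5*9/2 = 8127/10
Final result = 8127/10

8127/10


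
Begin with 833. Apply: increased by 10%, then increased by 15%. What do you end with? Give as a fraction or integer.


Start: 833
Step 1: increase by 10% => multiply by 110/100
  833 * 110/100 = 9163/10
Step 2: increase by 15% => multiply by 115/100
  9163/10 * 115/100 = 210749/200
Final value = 210749/200

210749/200


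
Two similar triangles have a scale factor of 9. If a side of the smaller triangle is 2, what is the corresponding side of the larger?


Similar triangles have proportional sides
Scale factor = 9
Smaller side = 2
Corresponding larger side = 2 * 9
= 18

18


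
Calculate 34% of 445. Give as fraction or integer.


Compute 34% of 445
Convert percentage: 34% = 34/100
Multiply: 445 * 34/100
= 15130/100
= 1513/10

1513/10


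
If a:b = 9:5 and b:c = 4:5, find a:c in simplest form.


Given a:b = 9:5 and b:c = 4:5
Make b consistent. Multiply first ratio by 4: a:b = 36:20
Multiply second ratio by 5: b:c = 20:25
Now b = 20 in both, so a:b:c = 36:20:25
Therefore a:c = 36:25
Simplify by GCD: a:c = 36:25

36:25


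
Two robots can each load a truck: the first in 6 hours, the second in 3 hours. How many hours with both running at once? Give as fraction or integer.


Rate of A = 1/6 job per hour
Rate of B = 1/3 job per hour
Combined rate = 1/6 + 1/3
Find common denominator: (3 + 6)/(6*3) = 9/18
Combined rate = 1/2 job per hour
Time together = 1 / (1/2) = 2 hours

2


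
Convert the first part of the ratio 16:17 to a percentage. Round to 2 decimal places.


Total parts = 16 + 17 = 33
First part fraction = 16/33
Percentage = (16/33) * 100
= 0.484848 * 100
= 48.48%

48.48


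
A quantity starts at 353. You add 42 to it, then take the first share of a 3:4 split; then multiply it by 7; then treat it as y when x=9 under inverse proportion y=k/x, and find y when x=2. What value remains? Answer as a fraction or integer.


Start with 353.
Step 1: Add 42: 353+42=395; split 3:4 first = 395*3/7 = 1185/7
Step 2: Multiply by 7: 1185/7 * 7 = 1185
Step 3: Inverse prop: k = (1185)*9; new y = k/2 = 1185*9/2 = 10665/2
Final result = 10665/2

10665/2


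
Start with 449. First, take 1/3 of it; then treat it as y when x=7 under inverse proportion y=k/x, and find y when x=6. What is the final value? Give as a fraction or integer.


Start with 449.
Step 1: Take 1/3: 449 * 1/3 = 449/3
Step 2: Inverse prop: k = (449/3)*7; new y = k/6 = 449/3*7/6 = 3143/18
Final result = 3143/18

3143/18


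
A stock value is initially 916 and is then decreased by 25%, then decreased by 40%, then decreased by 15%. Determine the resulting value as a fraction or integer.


Start: 916
Step 1: decrease by 25% => multiply by 75/100
  916 * 75/100 = 687
Step 2: decrease by 40% => multiply by 60/100
  687 * 60/100 = 2061/5
Step 3: decrease by 15% => multiply by 85/100
  2061/5 * 85/100 = 35037/100
Final value = 35037/100

35037/100


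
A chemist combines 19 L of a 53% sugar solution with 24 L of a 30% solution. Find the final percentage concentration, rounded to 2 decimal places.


Solute in mixture 1 = 53% of 19 L = 19*53/100 = 1007/100 L
Solute in mixture 2 = 30% of 24 L = 24*30/100 = 36/5 L
Total solute = 1007/100 + 36/5 = 1727/100 L
Total volume = 19 + 24 = 43 L
Final concentration = 1727/100/43 * 100 = 40.16%

40.16


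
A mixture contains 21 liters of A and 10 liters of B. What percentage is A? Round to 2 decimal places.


Volume of A = 21 L
Volume of B = 10 L
Total volume = 21 + 10 = 31 L
Percentage of A = (21/31) * 100
= 67.74%

67.74


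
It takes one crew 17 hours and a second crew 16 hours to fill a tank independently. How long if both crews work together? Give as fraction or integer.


Rate of A = 1/17 job per hour
Rate of B = 1/16 job per hour
Combined rate = 1/17 + 1/16
Find common denominator: (16 + 17)/(17*16) = 33/272
Combined rate = 33/272 job per hour
Time together = 1 / (33/272) = 272/33 hours

272/33


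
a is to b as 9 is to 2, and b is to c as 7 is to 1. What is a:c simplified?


Given a:b = 9:2 and b:c = 7:1
Make b consistent. Multiply first ratio by 7: a:b = 63:14
Multiply second ratio by 2: b:c = 14:2
Now b = 14 in both, so a:b:c = 63:14:2
Therefore a:c = 63:2
Simplify by GCD: a:c = 63:2

63:2


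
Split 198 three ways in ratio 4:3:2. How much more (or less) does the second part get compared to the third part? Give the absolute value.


Total parts = 4 + 3 + 2 = 9
Value per part = 198 / 9 = 22
Shares: 4*22=88, 3*22=66, 2*22=44
Second share = 66, third share = 44
Difference = |66 - 44| = 22

22


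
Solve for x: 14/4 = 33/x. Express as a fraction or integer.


Setting up: 14/4 = 33/x
Cross multiply: 14 * x = 4 * 33
14x = 132
x = 132/14
x = 66/7

66/7


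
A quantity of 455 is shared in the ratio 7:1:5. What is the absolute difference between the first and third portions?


Total parts = 7 + 1 + 5 = 13
Value per part = 455 / 13 = 35
Shares: 7*35=245, 1*35=35, 5*35=175
First share = 245, third share = 175
Difference = |245 - 175| = 70

70


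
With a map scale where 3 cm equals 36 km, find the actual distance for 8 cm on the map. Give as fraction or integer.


Map scale: 3 cm = 36 km
Measured distance on map = 8 cm
Set up proportion: 8 * 36 / 3
= 288 / 3
= 96 km

96


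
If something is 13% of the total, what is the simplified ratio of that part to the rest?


Part = 13%, Remainder = 87%
Ratio = 13:87
GCD(13, 87) = 1
Simplify: 13:87 = 13:87

13:87


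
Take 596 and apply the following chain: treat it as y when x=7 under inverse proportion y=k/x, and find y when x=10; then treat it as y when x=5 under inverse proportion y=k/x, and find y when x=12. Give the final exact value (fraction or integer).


Start with 596.
Step 1: Inverse prop: k = (596)*7; new y = k/10 = 596*7/10 = 2086/5
Step 2: Inverse prop: k = (2086/5)*5; new y = k/12 = 2086/5*5/12 = 1043/6
Final result = 1043/6

1043/6


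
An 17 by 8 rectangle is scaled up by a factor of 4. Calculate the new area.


Original dimensions: 17 x 8
Enlargement factor = 4
New width = 17 * 4 = 68
New height = 8 * 4 = 32
New area = 68 * 32 = 2176

2176


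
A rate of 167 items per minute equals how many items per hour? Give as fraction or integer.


Converting from per minute to per hour
Rate = 167 items per minute
Multiply by 60: 167 * 60
= 10020 items per hour

10020


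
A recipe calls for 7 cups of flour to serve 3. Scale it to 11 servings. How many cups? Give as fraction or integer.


Original: 7 cups for 3 servings
Target servings = 11
Scaling factor = 11/3
New amount = 7 * 11/3
= 77/3
= 77/3 cups

77/3


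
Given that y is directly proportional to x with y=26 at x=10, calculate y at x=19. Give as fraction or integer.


Direct proportion: y = kx
Find k: k = 26/10 = 13/5
Compute y at x=19: y = 13/5 * 19
y = 247/5

247/5


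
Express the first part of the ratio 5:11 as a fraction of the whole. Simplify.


Total parts = 5 + 11 = 16
First part fraction = 5/16
Simplify: 5/16 = 5/16

5/16


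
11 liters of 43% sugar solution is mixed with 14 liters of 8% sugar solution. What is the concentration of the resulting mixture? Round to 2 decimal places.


Solute in mixture 1 = 43% of 11 L = 11*43/100 = 473/100 L
Solute in mixture 2 = 8% of 14 L = 14*8/100 = 28/25 L
Total solute = 473/100 + 28/25 = 117/20 L
Total volume = 11 + 14 = 25 L
Final concentration = 117/20/25 * 100 = 23.40%

23.40


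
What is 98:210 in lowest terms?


Find GCD(98, 210)
GCD = 14
Divide both by 14: 98/14 = 7, 210/14 = 15
Simplified ratio = 7:15

7:15


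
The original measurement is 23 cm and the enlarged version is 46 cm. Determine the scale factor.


Original length = 23 cm
Scaled length = 46 cm
Scale factor = 46 / 23
= 2

2


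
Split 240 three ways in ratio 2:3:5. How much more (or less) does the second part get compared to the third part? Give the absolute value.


Total parts = 2 + 3 + 5 = 10
Value per part = 240 / 10 = 24
Shares: 2*24=48, 3*24=72, 5*24=120
Second share = 72, third share = 120
Difference = |72 - 120| = 48

48


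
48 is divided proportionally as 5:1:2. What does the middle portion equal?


Ratio = 5:1:2
Total parts = 5 + 1 + 2 = 8
Value per part = 48 / 8 = 6
First share = 5 * 6 = 30
Middle share = 1 * 6 = 6
Third share = 2 * 6 = 12

6


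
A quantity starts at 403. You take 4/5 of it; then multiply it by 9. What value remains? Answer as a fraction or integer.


Start with 403.
Step 1: Take 4/5: 403 * 4/5 = 1612/5
Step 2: Multiply by 9: 1612/5 * 9 = 14508/5
Final result = 14508/5

14508/5


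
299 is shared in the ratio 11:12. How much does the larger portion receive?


Total parts = 11 + 12 = 23
Value per part = 299 / 23 = 13
First share = 11 * 13 = 143
Second share = 12 * 13 = 156
Larger share = 156

156


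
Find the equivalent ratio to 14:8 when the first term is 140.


Original ratio: 14:8
First term target: 140
Scale factor = 140 / 14 = 10
Multiply second term: 8 * 10 = 80
Equivalent ratio = 140:80

140:80


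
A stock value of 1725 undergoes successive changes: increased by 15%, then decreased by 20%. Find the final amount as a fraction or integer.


Start: 1725
Step 1: increase by 15% => multiply by 115/100
  1725 * 115/100 = 7935/4
Step 2: decrease by 20% => multiply by 80/100
  7935/4 * 80/100 = 1587
Final value = 1587

1587


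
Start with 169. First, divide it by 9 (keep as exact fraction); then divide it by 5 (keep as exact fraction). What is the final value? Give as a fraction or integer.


Start with 169.
Step 1: Divide by 9: 169 / 9 = 169/9
Step 2: Divide by 5: 169/9 / 5 = 169/45
Final result = 169/45

169/45


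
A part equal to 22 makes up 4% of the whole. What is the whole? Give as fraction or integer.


Given: 22 is 4% of the whole
Set up: 22 = 4/100 * whole
whole = 22 * 100 / 4
whole = 2200 / 4
whole = 550

550


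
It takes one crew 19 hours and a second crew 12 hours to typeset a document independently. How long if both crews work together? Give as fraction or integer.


Rate of A = 1/19 job per hour
Rate of B = 1/12 job per hour
Combined rate = 1/19 + 1/12
Find common denominator: (12 + 19)/(19*12) = 31/228
Combined rate = 31/228 job per hour
Time together = 1 / (31/228) = 228/31 hours

228/31


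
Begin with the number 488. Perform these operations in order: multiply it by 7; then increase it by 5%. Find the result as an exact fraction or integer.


Start with 488.
Step 1: Multiply by 7: 488 * 7 = 3416
Step 2: Increase by 5%: 3416 * 105/100 = 17934/5
Final result = 17934/5

17934/5


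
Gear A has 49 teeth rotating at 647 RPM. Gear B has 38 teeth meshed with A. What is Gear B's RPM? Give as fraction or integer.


Gear ratio: teeth_A * RPM_A = teeth_B * RPM_B
49 * 647 = 38 * RPM_B
31703 = 38 * RPM_B
RPM_B = 31703 / 38
RPM_B = 31703/38

31703/38


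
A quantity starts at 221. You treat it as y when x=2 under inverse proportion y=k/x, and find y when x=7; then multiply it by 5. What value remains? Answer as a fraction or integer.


Start with 221.
Step 1: Inverse prop: k = (221)*2; new y = k/7 = 221*2/7 = 442/7
Step 2: Multiply by 5: 442/7 * 5 = 2210/7
Final result = 2210/7

2210/7


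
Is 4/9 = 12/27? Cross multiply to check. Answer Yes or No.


Cross multiply to check 4/9 = 12/27
Left cross product: 4 * 27 = 108
Right cross product: 9 * 12 = 108
108 = 108
Equal, so proportions match => Yes

Yes


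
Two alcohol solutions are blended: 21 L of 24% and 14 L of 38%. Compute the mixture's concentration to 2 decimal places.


Solute in mixture 1 = 24% of 21 L = 21*24/100 = 126/25 L
Solute in mixture 2 = 38% of 14 L = 14*38/100 = 133/25 L
Total solute = 126/25 + 133/25 = 259/25 L
Total volume = 21 + 14 = 35 L
Final concentration = 259/25/35 * 100 = 29.60%

29.60


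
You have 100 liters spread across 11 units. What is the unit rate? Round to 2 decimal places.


Total liters = 100
Number of units = 11
Unit rate = 100 / 11
= 9.09 liters per unit

9.09


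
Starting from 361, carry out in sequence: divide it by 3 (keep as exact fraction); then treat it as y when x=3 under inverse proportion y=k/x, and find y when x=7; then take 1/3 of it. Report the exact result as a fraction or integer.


Start with 361.
Step 1: Divide by 3: 361 / 3 = 361/3
Step 2: Inverse prop: k = (361/3)*3; new y = k/7 = 361/3*3/7 = 361/7
Step 3: Take 1/3: 361/7 * 1/3 = 361/21
Final result = 361/21

361/21


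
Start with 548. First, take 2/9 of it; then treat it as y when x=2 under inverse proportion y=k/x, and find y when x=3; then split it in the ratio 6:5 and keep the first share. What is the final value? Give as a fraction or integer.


Start with 548.
Step 1: Take 2/9: 548 * 2/9 = 1096/9
Step 2: Inverse prop: k = (1096/9)*2; new y = k/3 = 1096/9*2/3 = 2192/27
Step 3: Split 6:5, first share = 2192/27 * 6/11 = 4384/99
Final result = 4384/99

4384/99


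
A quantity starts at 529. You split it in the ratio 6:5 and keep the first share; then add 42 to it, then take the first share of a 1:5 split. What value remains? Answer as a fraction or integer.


Start with 529.
Step 1: Split 6:5, first share = 529 * 6/11 = 3174/11
Step 2: Add 42: 3174/11+42=3636/11; split 1:5 first = 3636/11*1/6 = 606/11
Final result = 606/11

606/11


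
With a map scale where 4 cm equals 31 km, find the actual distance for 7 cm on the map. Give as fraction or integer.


Map scale: 4 cm = 31 km
Measured distance on map = 7 cm
Set up proportion: 7 * 31 / 4
= 217 / 4
= 217/4 km

217/4


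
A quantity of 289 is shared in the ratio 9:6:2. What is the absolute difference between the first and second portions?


Total parts = 9 + 6 + 2 = 17
Value per part = 289 / 17 = 17
Shares: 9*17=153, 6*17=102, 2*17=34
First share = 153, second share = 102
Difference = |153 - 102| = 51

51


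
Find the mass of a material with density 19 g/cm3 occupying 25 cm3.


Using mass = density * volume
Density = 19 g/cm3
Volume = 25 cm3
Mass = 19 * 25
= 475 g

475


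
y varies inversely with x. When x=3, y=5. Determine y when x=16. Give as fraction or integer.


Inverse proportion: y = k/x
Find k: k = 3 * 5 = 15
Compute y at x=16: y = 15/16
y = 15/16

15/16


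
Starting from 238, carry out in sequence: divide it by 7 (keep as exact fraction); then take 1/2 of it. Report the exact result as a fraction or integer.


Start with 238.
Step 1: Divide by 7: 238 / 7 = 34
Step 2: Take 1/2: 34 * 1/2 = 17
Final result = 17

17


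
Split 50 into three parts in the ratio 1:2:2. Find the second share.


Ratio = 1:2:2
Total parts = 1 + 2 + 2 = 5
Value per part = 50 / 5 = 10
First share = 1 * 10 = 10
Middle share = 2 * 10 = 20
Third share = 2 * 10 = 20

20


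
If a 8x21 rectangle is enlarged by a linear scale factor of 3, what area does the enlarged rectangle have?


Original dimensions: 8 x 21
Enlargement factor = 3
New width = 8 * 3 = 24
New height = 21 * 3 = 63
New area = 24 * 63 = 1512

1512


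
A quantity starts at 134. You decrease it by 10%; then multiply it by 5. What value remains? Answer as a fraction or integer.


Start with 134.
Step 1: Decrease by 10%: 134 * 90/100 = 603/5
Step 2: Multiply by 5: 603/5 * 5 = 603
Final result = 603

603


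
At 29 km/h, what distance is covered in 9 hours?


Using distance = speed * time
Speed = 29 km/h
Time = 9 hours
Distance = 29 * 9
= 261 km

261


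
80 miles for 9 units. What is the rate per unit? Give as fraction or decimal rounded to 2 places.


Total miles = 80
Number of units = 9
Unit rate = 80 / 9
= 8.89 miles per unit

8.89


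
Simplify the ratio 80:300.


Find GCD(80, 300)
GCD = 20
Divide both by 20: 80/20 = 4, 300/20 = 15
Simplified ratio = 4:15

4:15


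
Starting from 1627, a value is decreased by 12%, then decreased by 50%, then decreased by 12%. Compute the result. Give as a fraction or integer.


Start: 1627
Step 1: decrease by 12% => multiply by 88/100
  1627 * 88/100 = 35794/25
Step 2: decrease by 50% => multiply by 50/100
  35794/25 * 50/100 = 17897/25
Step 3: decrease by 12% => multiply by 88/100
  17897/25 * 88/100 = 393734/625
Final value = 393734/625

393734/625


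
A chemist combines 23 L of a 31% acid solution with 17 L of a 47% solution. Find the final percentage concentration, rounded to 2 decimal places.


Solute in mixture 1 = 31% of 23 L = 23*31/100 = 713/100 L
Solute in mixture 2 = 47% of 17 L = 17*47/100 = 799/100 L
Total solute = 713/100 + 799/100 = 378/25 L
Total volume = 23 + 17 = 40 L
Final concentration = 378/25/40 * 100 = 37.80%

37.80


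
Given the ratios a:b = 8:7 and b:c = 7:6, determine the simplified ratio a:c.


Given a:b = 8:7 and b:c = 7:6
Make b consistent. Multiply first ratio by 7: a:b = 56:49
Multiply second ratio by 7: b:c = 49:42
Now b = 49 in both, so a:b:c = 56:49:42
Therefore a:c = 56:42
Simplify by GCD: a:c = 4:3

4:3


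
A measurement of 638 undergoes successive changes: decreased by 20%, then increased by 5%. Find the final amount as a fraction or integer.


Start: 638
Step 1: decrease by 20% => multiply by 80/100
  638 * 80/100 = 2552/5
Step 2: increase by 5% => multiply by 105/100
  2552/5 * 105/100 = 13398/25
Final value = 13398/25

13398/25


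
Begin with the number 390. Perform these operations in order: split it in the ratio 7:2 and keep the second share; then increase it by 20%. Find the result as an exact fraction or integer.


Start with 390.
Step 1: Split 7:2, second share = 390 * 2/9 = 260/3
Step 2: Increase by 20%: 260/3 * 120/100 = 104
Final result = 104

104


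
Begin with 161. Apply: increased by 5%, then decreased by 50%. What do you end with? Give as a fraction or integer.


Start: 161
Step 1: increase by 5% => multiply by 105/100
  161 * 105/100 = 3381/20
Step 2: decrease by 50% => multiply by 50/100
  3381/20 * 50/100 = 3381/40
Final value = 3381/40

3381/40


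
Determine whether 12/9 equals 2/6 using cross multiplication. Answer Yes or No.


Cross multiply to check 12/9 = 2/6
Left cross product: 12 * 6 = 72
Right cross product: 9 * 2 = 18
72 != 18
Not equal, so proportions differ => No

No


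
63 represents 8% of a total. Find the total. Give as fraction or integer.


Given: 63 is 8% of the whole
Set up: 63 = 8/100 * whole
whole = 63 * 100 / 8
whole = 6300 / 8
whole = 1575/2

1575/2


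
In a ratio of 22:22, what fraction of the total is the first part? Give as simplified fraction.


Total parts = 22 + 22 = 44
First part fraction = 22/44
Simplify: 22/44 = 1/2

1/2


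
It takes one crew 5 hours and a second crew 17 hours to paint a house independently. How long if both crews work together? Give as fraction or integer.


Rate of A = 1/5 job per hour
Rate of B = 1/17 job per hour
Combined rate = 1/5 + 1/17
Find common denominator: (17 + 5)/(5*17) = 22/85
Combined rate = 22/85 job per hour
Time together = 1 / (22/85) = 85/22 hours

85/22


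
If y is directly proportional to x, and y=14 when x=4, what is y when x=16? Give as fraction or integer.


Direct proportion: y = kx
Find k: k = 14/4 = 7/2
Compute y at x=16: y = 7/2 * 16
y = 56

56


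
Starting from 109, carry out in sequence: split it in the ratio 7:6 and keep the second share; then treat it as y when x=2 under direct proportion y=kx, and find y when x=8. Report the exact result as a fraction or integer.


Start with 109.
Step 1: Split 7:6, second share = 109 * 6/13 = 654/13
Step 2: Direct prop: k = (654/13)/2; new y = k*8 = 654/13*8/2 = 2616/13
Final result = 2616/13

2616/13


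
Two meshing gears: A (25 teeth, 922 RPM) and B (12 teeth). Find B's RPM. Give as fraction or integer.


Gear ratio: teeth_A * RPM_A = teeth_B * RPM_B
25 * 922 = 12 * RPM_B
23050 = 12 * RPM_B
RPM_B = 23050 / 12
RPM_B = 11525/6

11525/6


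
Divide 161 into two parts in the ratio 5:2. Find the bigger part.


Total parts = 5 + 2 = 7
Value per part = 161 / 7 = 23
First share = 5 * 23 = 115
Second share = 2 * 23 = 46
Larger share = 115

115


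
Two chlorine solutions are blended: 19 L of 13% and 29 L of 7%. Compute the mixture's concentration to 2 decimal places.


Solute in mixture 1 = 13% of 19 L = 19*13/100 = 247/100 L
Solute in mixture 2 = 7% of 29 L = 29*7/100 = 203/100 L
Total solute = 247/100 + 203/100 = 9/2 L
Total volume = 19 + 29 = 48 L
Final concentration = 9/2/48 * 100 = 9.38%

9.38


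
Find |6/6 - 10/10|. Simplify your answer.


Simplify: 6/6 = 1 and 10/10 = 1
Find common denominator: LCD = 1
Convert: 1/1 and 1/1
Difference = |1 - 1|/1 = 0/1
Simplified = 0

0


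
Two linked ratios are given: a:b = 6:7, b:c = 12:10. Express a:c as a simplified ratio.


Given a:b = 6:7 and b:c = 12:10
Make b consistent. Multiply first ratio by 12: a:b = 72:84
Multiply second ratio by 7: b:c = 84:70
Now b = 84 in both, so a:b:c = 72:84:70
Therefore a:c = 72:70
Simplify by GCD: a:c = 36:35

36:35


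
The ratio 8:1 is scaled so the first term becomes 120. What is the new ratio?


Original ratio: 8:1
First term target: 120
Scale factor = 120 / 8 = 15
Multiply second term: 1 * 15 = 15
Equivalent ratio = 120:15

120:15


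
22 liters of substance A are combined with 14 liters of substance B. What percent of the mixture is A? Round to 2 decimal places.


Volume of A = 22 L
Volume of B = 14 L
Total volume = 22 + 14 = 36 L
Percentage of A = (22/36) * 100
= 61.11%

61.11


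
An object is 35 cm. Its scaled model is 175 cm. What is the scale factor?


Original length = 35 cm
Scaled length = 175 cm
Scale factor = 175 / 35
= 5

5


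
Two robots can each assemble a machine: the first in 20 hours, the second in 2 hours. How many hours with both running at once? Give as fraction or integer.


Rate of A = 1/20 job per hour
Rate of B = 1/2 job per hour
Combined rate = 1/20 + 1/2
Find common denominator: (2 + 20)/(20*2) = 22/40
Combined rate = 11/20 job per hour
Time together = 1 / (11/20) = 20/11 hours

20/11


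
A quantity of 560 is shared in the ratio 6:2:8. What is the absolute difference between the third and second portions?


Total parts = 6 + 2 + 8 = 16
Value per part = 560 / 16 = 35
Shares: 6*35=210, 2*35=70, 8*35=280
Third share = 280, second share = 70
Difference = |280 - 70| = 210

210


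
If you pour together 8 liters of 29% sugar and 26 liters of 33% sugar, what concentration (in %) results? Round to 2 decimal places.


Solute in mixture 1 = 29% of 8 L = 8*29/100 = 58/25 L
Solute in mixture 2 = 33% of 26 L = 26*33/100 = 429/50 L
Total solute = 58/25 + 429/50 = 109/10 L
Total volume = 8 + 26 = 34 L
Final concentration = 109/10/34 * 100 = 32.06%

32.06


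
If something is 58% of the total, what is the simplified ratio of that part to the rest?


Part = 58%, Remainder = 42%
Ratio = 58:42
GCD(58, 42) = 2
Simplify: 29:21 = 29:21

29:21


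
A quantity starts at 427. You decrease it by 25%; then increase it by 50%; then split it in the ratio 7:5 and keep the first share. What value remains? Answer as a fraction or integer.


Start with 427.
Step 1: Decrease by 25%: 427 * 75/100 = 1281/4
Step 2: Increase by 50%: 1281/4 * 150/100 = 3843/8
Step 3: Split 7:5, first share = 3843/8 * 7/12 = 8967/32
Final result = 8967/32

8967/32


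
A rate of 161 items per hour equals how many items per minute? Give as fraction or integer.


Converting from per hour to per minute
Rate = 161 items per hour
Divide by 60: 161/60
= 161/60 items per minute

161/60


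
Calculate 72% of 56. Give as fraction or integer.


Compute 72% of 56
Convert percentage: 72% = 72/100
Multiply: 56 * 72/100
= 4032/100
= 1008/25

1008/25


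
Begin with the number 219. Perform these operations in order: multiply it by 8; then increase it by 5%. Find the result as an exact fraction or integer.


Start with 219.
Step 1: Multiply by 8: 219 * 8 = 1752
Step 2: Increase by 5%: 1752 * 105/100 = 9198/5
Final result = 9198/5

9198/5


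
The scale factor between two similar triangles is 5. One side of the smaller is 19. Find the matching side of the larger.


Similar triangles have proportional sides
Scale factor = 5
Smaller side = 19
Corresponding larger side = 19 * 5
= 95

95


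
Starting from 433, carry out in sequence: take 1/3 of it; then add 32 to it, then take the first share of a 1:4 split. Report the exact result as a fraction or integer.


Start with 433.
Step 1: Take 1/3: 433 * 1/3 = 433/3
Step 2: Add 32: 433/3+32=529/3; split 1:4 first = 529/3*1/5 = 529/15
Final result = 529/15

529/15


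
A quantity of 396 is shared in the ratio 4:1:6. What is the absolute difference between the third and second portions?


Total parts = 4 + 1 + 6 = 11
Value per part = 396 / 11 = 36
Shares: 4*36=144, 1*36=36, 6*36=216
Third share = 216, second share = 36
Difference = |216 - 36| = 180

180


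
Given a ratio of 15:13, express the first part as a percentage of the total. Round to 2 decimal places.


Total parts = 15 + 13 = 28
First part fraction = 15/28
Percentage = (15/28) * 100
= 0.535714 * 100
= 53.57%

53.57


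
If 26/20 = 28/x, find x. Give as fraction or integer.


Setting up: 26/20 = 28/x
Cross multiply: 26 * x = 20 * 28
26x = 560
x = 560/26
x = 280/13

280/13


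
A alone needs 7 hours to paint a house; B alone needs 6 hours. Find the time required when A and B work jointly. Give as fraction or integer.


Rate of A = 1/7 job per hour
Rate of B = 1/6 job per hour
Combined rate = 1/7 + 1/6
Find common denominator: (6 + 7)/(7*6) = 13/42
Combined rate = 13/42 job per hour
Time together = 1 / (13/42) = 42/13 hours

42/13


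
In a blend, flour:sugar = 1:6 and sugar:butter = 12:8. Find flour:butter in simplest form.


Given a:b = 1:6 and b:c = 12:8
Make b consistent. Multiply first ratio by 12: a:b = 12:72
Multiply second ratio by 6: b:c = 72:48
Now b = 72 in both, so a:b:c = 12:72:48
Therefore a:c = 12:48
Simplify by GCD: a:c = 1:4

1:4


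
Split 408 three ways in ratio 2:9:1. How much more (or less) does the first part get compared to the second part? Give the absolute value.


Total parts = 2 + 9 + 1 = 12
Value per part = 408 / 12 = 34
Shares: 2*34=68, 9*34=306, 1*34=34
First share = 68, second share = 306
Difference = |68 - 306| = 238

238


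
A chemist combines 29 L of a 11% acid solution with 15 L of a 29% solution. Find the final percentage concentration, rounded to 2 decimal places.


Solute in mixture 1 = 11% of 29 L = 29*11/100 = 319/100 L
Solute in mixture 2 = 29% of 15 L = 15*29/100 = 87/20 L
Total solute = 319/100 + 87/20 = 377/50 L
Total volume = 29 + 15 = 44 L
Final concentration = 377/50/44 * 100 = 17.14%

17.14


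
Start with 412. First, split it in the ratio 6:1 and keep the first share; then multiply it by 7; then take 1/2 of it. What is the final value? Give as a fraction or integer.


Start with 412.
Step 1: Split 6:1, first share = 412 * 6/7 = 2472/7
Step 2: Multiply by 7: 2472/7 * 7 = 2472
Step 3: Take 1/2: 2472 * 1/2 = 1236
Final result = 1236

1236


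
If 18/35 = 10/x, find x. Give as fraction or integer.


Setting up: 18/35 = 10/x
Cross multiply: 18 * x = 35 * 10
18x = 350
x = 350/18
x = 175/9

175/9


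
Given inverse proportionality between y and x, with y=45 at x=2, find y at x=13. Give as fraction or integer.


Inverse proportion: y = k/x
Find k: k = 2 * 45 = 90
Compute y at x=13: y = 90/13
y = 90/13

90/13


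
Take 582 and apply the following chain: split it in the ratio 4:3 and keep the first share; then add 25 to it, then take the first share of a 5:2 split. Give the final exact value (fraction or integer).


Start with 582.
Step 1: Split 4:3, first share = 582 * 4/7 = 2328/7
Step 2: Add 25: 2328/7+25=2503/7; split 5:2 first = 2503/7*5/7 = 12515/49
Final result = 12515/49

12515/49


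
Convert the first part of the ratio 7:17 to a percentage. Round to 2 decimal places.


Total parts = 7 + 17 = 24
First part fraction = 7/24
Percentage = (7/24) * 100
= 0.291667 * 100
= 29.17%

29.17


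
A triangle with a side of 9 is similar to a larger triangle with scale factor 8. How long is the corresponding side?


Similar triangles have proportional sides
Scale factor = 8
Smaller side = 9
Corresponding larger side = 9 * 8
= 72

72


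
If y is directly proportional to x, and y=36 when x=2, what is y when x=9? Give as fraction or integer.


Direct proportion: y = kx
Find k: k = 36/2 = 18
Compute y at x=9: y = 18 * 9
y = 162

162
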